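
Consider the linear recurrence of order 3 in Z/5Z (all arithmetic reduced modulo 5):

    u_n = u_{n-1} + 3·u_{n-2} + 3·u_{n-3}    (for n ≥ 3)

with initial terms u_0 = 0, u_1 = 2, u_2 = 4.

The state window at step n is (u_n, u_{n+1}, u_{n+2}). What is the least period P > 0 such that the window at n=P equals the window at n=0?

20

n=0: window = (0, 2, 4)
n=1: window = (2, 4, 0)
n=2: window = (4, 0, 3)
n=3: window = (0, 3, 0)
n=4: window = (3, 0, 4)
n=5: window = (0, 4, 3)
n=6: window = (4, 3, 0)
n=7: window = (3, 0, 1)
n=8: window = (0, 1, 0)
n=9: window = (1, 0, 3)
n=10: window = (0, 3, 1)
n=11: window = (3, 1, 0)
n=12: window = (1, 0, 2)
n=13: window = (0, 2, 0)
n=14: window = (2, 0, 1)
n=15: window = (0, 1, 2)
n=16: window = (1, 2, 0)
n=17: window = (2, 0, 4)
n=18: window = (0, 4, 0)
n=19: window = (4, 0, 2)
n=20: window = (0, 2, 4)
window at n=20 equals window at n=0 → period = 20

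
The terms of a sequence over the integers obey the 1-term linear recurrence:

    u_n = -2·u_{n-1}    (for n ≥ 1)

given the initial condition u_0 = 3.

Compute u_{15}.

u_1 = -2·3 = -6
u_2 = -2·-6 = 12
u_3 = -2·12 = -24
u_4 = -2·-24 = 48
u_5 = -2·48 = -96
u_6 = -2·-96 = 192
u_7 = -2·192 = -384
u_8 = -2·-384 = 768
u_9 = -2·768 = -1536
u_10 = -2·-1536 = 3072
u_11 = -2·3072 = -6144
u_12 = -2·-6144 = 12288
u_13 = -2·12288 = -24576
u_14 = -2·-24576 = 49152
u_15 = -2·49152 = -98304

-98304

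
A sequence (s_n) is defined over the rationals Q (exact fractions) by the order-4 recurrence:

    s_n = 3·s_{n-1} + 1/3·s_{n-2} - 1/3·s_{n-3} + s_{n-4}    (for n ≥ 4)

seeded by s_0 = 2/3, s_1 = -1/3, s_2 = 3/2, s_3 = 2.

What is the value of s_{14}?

s_4 = 3·2 + 1/3·3/2 + -1/3·-1/3 + 1·2/3 = 131/18
s_5 = 3·131/18 + 1/3·2 + -1/3·3/2 + 1·-1/3 = 65/3
s_6 = 3·65/3 + 1/3·131/18 + -1/3·2 + 1·3/2 = 1843/27
s_7 = 3·1843/27 + 1/3·65/3 + -1/3·131/18 + 1·2 = 11425/54
s_8 = 3·11425/54 + 1/3·1843/27 + -1/3·65/3 + 1·131/18 = 53260/81
s_9 = 3·53260/81 + 1/3·11425/54 + -1/3·1843/27 + 1·65/3 = 330809/162
s_10 = 3·330809/162 + 1/3·53260/81 + -1/3·11425/54 + 1·1843/27 = 1541350/243
s_11 = 3·1541350/243 + 1/3·330809/162 + -1/3·53260/81 + 1·11425/54 = 1595869/81
s_12 = 3·1595869/81 + 1/3·1541350/243 + -1/3·330809/162 + 1·53260/81 = 89225879/1458
s_13 = 3·89225879/1458 + 1/3·1595869/81 + -1/3·1541350/243 + 1·330809/162 = 138573716/729
s_14 = 3·138573716/729 + 1/3·89225879/1458 + -1/3·1595869/81 + 1·1541350/243 = 2582571425/4374

2582571425/4374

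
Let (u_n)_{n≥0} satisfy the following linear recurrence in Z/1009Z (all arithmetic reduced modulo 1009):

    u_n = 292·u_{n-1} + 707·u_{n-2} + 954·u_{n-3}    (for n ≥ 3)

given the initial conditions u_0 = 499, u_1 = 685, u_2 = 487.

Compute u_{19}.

u_3 = 292·487 + 707·685 + 954·499 = 717
u_4 = 292·717 + 707·487 + 954·685 = 399
u_5 = 292·399 + 707·717 + 954·487 = 323
u_6 = 292·323 + 707·399 + 954·717 = 977
u_7 = 292·977 + 707·323 + 954·399 = 317
u_8 = 292·317 + 707·977 + 954·323 = 716
u_9 = 292·716 + 707·317 + 954·977 = 72
u_10 = 292·72 + 707·716 + 954·317 = 256
u_11 = 292·256 + 707·72 + 954·716 = 511
u_12 = 292·511 + 707·256 + 954·72 = 337
u_13 = 292·337 + 707·511 + 954·256 = 632
u_14 = 292·632 + 707·337 + 954·511 = 179
u_15 = 292·179 + 707·632 + 954·337 = 273
u_16 = 292·273 + 707·179 + 954·632 = 988
u_17 = 292·988 + 707·273 + 954·179 = 459
u_18 = 292·459 + 707·988 + 954·273 = 239
u_19 = 292·239 + 707·459 + 954·988 = 937

937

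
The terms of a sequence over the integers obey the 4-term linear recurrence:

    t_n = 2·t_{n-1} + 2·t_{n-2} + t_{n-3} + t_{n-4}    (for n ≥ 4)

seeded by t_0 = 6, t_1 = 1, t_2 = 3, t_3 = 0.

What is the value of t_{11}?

t_4 = 2·0 + 2·3 + 1·1 + 1·6 = 13
t_5 = 2·13 + 2·0 + 1·3 + 1·1 = 30
t_6 = 2·30 + 2·13 + 1·0 + 1·3 = 89
t_7 = 2·89 + 2·30 + 1·13 + 1·0 = 251
t_8 = 2·251 + 2·89 + 1·30 + 1·13 = 723
t_9 = 2·723 + 2·251 + 1·89 + 1·30 = 2067
t_10 = 2·2067 + 2·723 + 1·251 + 1·89 = 5920
t_11 = 2·5920 + 2·2067 + 1·723 + 1·251 = 16948

16948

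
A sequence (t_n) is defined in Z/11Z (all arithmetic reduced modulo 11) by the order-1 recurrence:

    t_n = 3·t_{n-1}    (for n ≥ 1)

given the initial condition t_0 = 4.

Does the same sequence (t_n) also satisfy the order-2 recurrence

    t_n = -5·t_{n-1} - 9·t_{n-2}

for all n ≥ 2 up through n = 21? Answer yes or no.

yes

Terms t_0..t_21: 4, 1, 3, 9, 5, 4, 1, 3, 9, 5, 4, 1, 3, 9, 5, 4, 1, 3, 9, 5, 4, 1
n=2: candidate gives 3, actual t_2 = 3 ✓
n=3: candidate gives 9, actual t_3 = 9 ✓
n=4: candidate gives 5, actual t_4 = 5 ✓
n=5: candidate gives 4, actual t_5 = 4 ✓
n=6: candidate gives 1, actual t_6 = 1 ✓
n=7: candidate gives 3, actual t_7 = 3 ✓
n=8: candidate gives 9, actual t_8 = 9 ✓
n=9: candidate gives 5, actual t_9 = 5 ✓
n=10: candidate gives 4, actual t_10 = 4 ✓
n=11: candidate gives 1, actual t_11 = 1 ✓
n=12: candidate gives 3, actual t_12 = 3 ✓
n=13: candidate gives 9, actual t_13 = 9 ✓
n=14: candidate gives 5, actual t_14 = 5 ✓
n=15: candidate gives 4, actual t_15 = 4 ✓
n=16: candidate gives 1, actual t_16 = 1 ✓
n=17: candidate gives 3, actual t_17 = 3 ✓
n=18: candidate gives 9, actual t_18 = 9 ✓
n=19: candidate gives 5, actual t_19 = 5 ✓
n=20: candidate gives 4, actual t_20 = 4 ✓
n=21: candidate gives 1, actual t_21 = 1 ✓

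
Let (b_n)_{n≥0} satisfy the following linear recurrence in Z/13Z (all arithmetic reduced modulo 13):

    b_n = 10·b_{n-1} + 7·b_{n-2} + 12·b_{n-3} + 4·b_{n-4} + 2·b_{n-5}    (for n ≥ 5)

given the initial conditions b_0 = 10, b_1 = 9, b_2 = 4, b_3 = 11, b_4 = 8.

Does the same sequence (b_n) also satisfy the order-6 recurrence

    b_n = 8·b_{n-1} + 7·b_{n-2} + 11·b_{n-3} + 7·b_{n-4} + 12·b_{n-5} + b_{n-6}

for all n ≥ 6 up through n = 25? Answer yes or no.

Terms b_0..b_25: 10, 9, 4, 11, 8, 1, 11, 5, 11, 11, 7, 9, 0, 5, 0, 7, 5, 2, 6, 6, 4, 3, 2, 8, 2, 3
n=6: candidate gives 6, actual b_6 = 11 ✗

no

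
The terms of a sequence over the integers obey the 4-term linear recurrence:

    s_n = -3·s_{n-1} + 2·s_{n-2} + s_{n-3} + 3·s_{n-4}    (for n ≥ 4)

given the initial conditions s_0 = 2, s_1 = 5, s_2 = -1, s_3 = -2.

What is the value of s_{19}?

s_4 = -3·-2 + 2·-1 + 1·5 + 3·2 = 15
s_5 = -3·15 + 2·-2 + 1·-1 + 3·5 = -35
s_6 = -3·-35 + 2·15 + 1·-2 + 3·-1 = 130
s_7 = -3·130 + 2·-35 + 1·15 + 3·-2 = -451
s_8 = -3·-451 + 2·130 + 1·-35 + 3·15 = 1623
s_9 = -3·1623 + 2·-451 + 1·130 + 3·-35 = -5746
s_10 = -3·-5746 + 2·1623 + 1·-451 + 3·130 = 20423
s_11 = -3·20423 + 2·-5746 + 1·1623 + 3·-451 = -72491
s_12 = -3·-72491 + 2·20423 + 1·-5746 + 3·1623 = 257442
s_13 = -3·257442 + 2·-72491 + 1·20423 + 3·-5746 = -914123
s_14 = -3·-914123 + 2·257442 + 1·-72491 + 3·20423 = 3246031
s_15 = -3·3246031 + 2·-914123 + 1·257442 + 3·-72491 = -11526370
s_16 = -3·-11526370 + 2·3246031 + 1·-914123 + 3·257442 = 40929375
s_17 = -3·40929375 + 2·-11526370 + 1·3246031 + 3·-914123 = -145337203
s_18 = -3·-145337203 + 2·40929375 + 1·-11526370 + 3·3246031 = 516082082
s_19 = -3·516082082 + 2·-145337203 + 1·40929375 + 3·-11526370 = -1832570387

-1832570387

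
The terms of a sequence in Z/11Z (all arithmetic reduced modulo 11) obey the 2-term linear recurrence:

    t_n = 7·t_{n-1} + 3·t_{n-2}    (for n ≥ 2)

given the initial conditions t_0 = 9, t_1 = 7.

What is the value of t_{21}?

t_2 = 7·7 + 3·9 = 10
t_3 = 7·10 + 3·7 = 3
t_4 = 7·3 + 3·10 = 7
t_5 = 7·7 + 3·3 = 3
t_6 = 7·3 + 3·7 = 9
t_7 = 7·9 + 3·3 = 6
t_8 = 7·6 + 3·9 = 3
t_9 = 7·3 + 3·6 = 6
t_10 = 7·6 + 3·3 = 7
t_11 = 7·7 + 3·6 = 1
t_12 = 7·1 + 3·7 = 6
t_13 = 7·6 + 3·1 = 1
t_14 = 7·1 + 3·6 = 3
t_15 = 7·3 + 3·1 = 2
t_16 = 7·2 + 3·3 = 1
t_17 = 7·1 + 3·2 = 2
t_18 = 7·2 + 3·1 = 6
t_19 = 7·6 + 3·2 = 4
t_20 = 7·4 + 3·6 = 2
t_21 = 7·2 + 3·4 = 4

4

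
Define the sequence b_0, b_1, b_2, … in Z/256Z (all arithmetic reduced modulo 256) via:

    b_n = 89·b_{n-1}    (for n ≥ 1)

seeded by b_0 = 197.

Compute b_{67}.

173

b_1 = 89·197 = 125
b_2 = 89·125 = 117
b_3 = 89·117 = 173
b_4 = 89·173 = 37
b_5 = 89·37 = 221
b_6 = 89·221 = 213
b_7 = 89·213 = 13
b_8 = 89·13 = 133
b_9 = 89·133 = 61
b_10 = 89·61 = 53
b_11 = 89·53 = 109
b_12 = 89·109 = 229
b_13 = 89·229 = 157
b_14 = 89·157 = 149
b_15 = 89·149 = 205
b_16 = 89·205 = 69
b_17 = 89·69 = 253
b_18 = 89·253 = 245
b_19 = 89·245 = 45
b_20 = 89·45 = 165
b_21 = 89·165 = 93
b_22 = 89·93 = 85
b_23 = 89·85 = 141
b_24 = 89·141 = 5
b_25 = 89·5 = 189
b_26 = 89·189 = 181
b_27 = 89·181 = 237
b_28 = 89·237 = 101
b_29 = 89·101 = 29
b_30 = 89·29 = 21
b_31 = 89·21 = 77
b_32 = 89·77 = 197
(b_32) = (197) = (b_0), so the sequence has period 32.
67 ≡ 3 (mod 32), hence b_67 = b_3 = 173.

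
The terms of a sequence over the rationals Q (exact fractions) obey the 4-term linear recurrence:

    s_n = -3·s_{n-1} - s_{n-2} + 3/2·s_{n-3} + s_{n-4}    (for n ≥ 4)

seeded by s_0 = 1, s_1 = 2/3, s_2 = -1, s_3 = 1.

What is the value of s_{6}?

s_4 = -3·1 + -1·-1 + 3/2·2/3 + 1·1 = 0
s_5 = -3·0 + -1·1 + 3/2·-1 + 1·2/3 = -11/6
s_6 = -3·-11/6 + -1·0 + 3/2·1 + 1·-1 = 6

6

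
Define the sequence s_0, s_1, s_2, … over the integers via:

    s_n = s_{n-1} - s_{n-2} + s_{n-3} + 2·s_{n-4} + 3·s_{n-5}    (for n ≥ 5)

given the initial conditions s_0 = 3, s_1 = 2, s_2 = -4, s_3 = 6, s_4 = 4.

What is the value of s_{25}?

s_5 = 1·4 + -1·6 + 1·-4 + 2·2 + 3·3 = 7
s_6 = 1·7 + -1·4 + 1·6 + 2·-4 + 3·2 = 7
s_7 = 1·7 + -1·7 + 1·4 + 2·6 + 3·-4 = 4
s_8 = 1·4 + -1·7 + 1·7 + 2·4 + 3·6 = 30
s_9 = 1·30 + -1·4 + 1·7 + 2·7 + 3·4 = 59
s_10 = 1·59 + -1·30 + 1·4 + 2·7 + 3·7 = 68
s_11 = 1·68 + -1·59 + 1·30 + 2·4 + 3·7 = 68
s_12 = 1·68 + -1·68 + 1·59 + 2·30 + 3·4 = 131
s_13 = 1·131 + -1·68 + 1·68 + 2·59 + 3·30 = 339
s_14 = 1·339 + -1·131 + 1·68 + 2·68 + 3·59 = 589
s_15 = 1·589 + -1·339 + 1·131 + 2·68 + 3·68 = 721
s_16 = 1·721 + -1·589 + 1·339 + 2·131 + 3·68 = 937
s_17 = 1·937 + -1·721 + 1·589 + 2·339 + 3·131 = 1876
s_18 = 1·1876 + -1·937 + 1·721 + 2·589 + 3·339 = 3855
s_19 = 1·3855 + -1·1876 + 1·937 + 2·721 + 3·589 = 6125
s_20 = 1·6125 + -1·3855 + 1·1876 + 2·937 + 3·721 = 8183
s_21 = 1·8183 + -1·6125 + 1·3855 + 2·1876 + 3·937 = 12476
s_22 = 1·12476 + -1·8183 + 1·6125 + 2·3855 + 3·1876 = 23756
s_23 = 1·23756 + -1·12476 + 1·8183 + 2·6125 + 3·3855 = 43278
s_24 = 1·43278 + -1·23756 + 1·12476 + 2·8183 + 3·6125 = 66739
s_25 = 1·66739 + -1·43278 + 1·23756 + 2·12476 + 3·8183 = 96718

96718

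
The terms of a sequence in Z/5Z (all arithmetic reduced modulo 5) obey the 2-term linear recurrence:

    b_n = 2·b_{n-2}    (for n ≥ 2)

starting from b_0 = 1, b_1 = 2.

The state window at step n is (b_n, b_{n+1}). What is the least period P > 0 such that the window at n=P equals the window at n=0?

8

n=0: window = (1, 2)
n=1: window = (2, 2)
n=2: window = (2, 4)
n=3: window = (4, 4)
n=4: window = (4, 3)
n=5: window = (3, 3)
n=6: window = (3, 1)
n=7: window = (1, 1)
n=8: window = (1, 2)
window at n=8 equals window at n=0 → period = 8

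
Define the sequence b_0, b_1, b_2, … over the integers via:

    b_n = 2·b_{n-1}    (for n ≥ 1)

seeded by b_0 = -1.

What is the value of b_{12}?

-4096

b_1 = 2·-1 = -2
b_2 = 2·-2 = -4
b_3 = 2·-4 = -8
b_4 = 2·-8 = -16
b_5 = 2·-16 = -32
b_6 = 2·-32 = -64
b_7 = 2·-64 = -128
b_8 = 2·-128 = -256
b_9 = 2·-256 = -512
b_10 = 2·-512 = -1024
b_11 = 2·-1024 = -2048
b_12 = 2·-2048 = -4096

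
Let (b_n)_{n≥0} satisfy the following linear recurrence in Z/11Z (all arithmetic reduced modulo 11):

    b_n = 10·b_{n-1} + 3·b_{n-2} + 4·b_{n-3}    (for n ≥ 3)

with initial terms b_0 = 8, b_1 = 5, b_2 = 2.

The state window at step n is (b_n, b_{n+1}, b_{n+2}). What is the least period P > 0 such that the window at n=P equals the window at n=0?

n=0: window = (8, 5, 2)
n=1: window = (5, 2, 1)
n=2: window = (2, 1, 3)
n=3: window = (1, 3, 8)
n=4: window = (3, 8, 5)
n=5: window = (8, 5, 9)
n=6: window = (5, 9, 5)
n=7: window = (9, 5, 9)
n=8: window = (5, 9, 9)
n=9: window = (9, 9, 5)
n=10: window = (9, 5, 3)
n=11: window = (5, 3, 4)
n=12: window = (3, 4, 3)
n=13: window = (4, 3, 10)
n=14: window = (3, 10, 4)
n=15: window = (10, 4, 5)
n=16: window = (4, 5, 3)
n=17: window = (5, 3, 6)
n=18: window = (3, 6, 1)
n=19: window = (6, 1, 7)
n=20: window = (1, 7, 9)
n=21: window = (7, 9, 5)
n=22: window = (9, 5, 6)
n=23: window = (5, 6, 1)
n=24: window = (6, 1, 4)
n=25: window = (1, 4, 1)
n=26: window = (4, 1, 4)
n=27: window = (1, 4, 4)
n=28: window = (4, 4, 1)
n=29: window = (4, 1, 5)
n=30: window = (1, 5, 3)
n=31: window = (5, 3, 5)
n=32: window = (3, 5, 2)
n=33: window = (5, 2, 3)
n=34: window = (2, 3, 1)
n=35: window = (3, 1, 5)
n=36: window = (1, 5, 10)
n=37: window = (5, 10, 9)
n=38: window = (10, 9, 8)
n=39: window = (9, 8, 4)
n=40: window = (8, 4, 1)
…
n=93: window = (3, 4, 8)
n=94: window = (4, 8, 5)
n=95: window = (8, 5, 2)
window at n=95 equals window at n=0 → period = 95

95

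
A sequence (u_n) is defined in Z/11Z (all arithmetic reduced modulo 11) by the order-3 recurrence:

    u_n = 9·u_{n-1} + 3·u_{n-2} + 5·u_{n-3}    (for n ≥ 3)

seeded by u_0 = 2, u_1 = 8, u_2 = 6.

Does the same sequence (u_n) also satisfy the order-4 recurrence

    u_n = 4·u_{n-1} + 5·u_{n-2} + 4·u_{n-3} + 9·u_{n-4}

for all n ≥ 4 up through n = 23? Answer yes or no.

no

Terms u_0..u_23: 2, 8, 6, 0, 3, 2, 5, 0, 3, 8, 4, 9, 1, 1, 2, 4, 3, 5, 8, 3, 10, 7, 9, 9
n=4: candidate gives 3, actual u_4 = 3 ✓
n=5: candidate gives 9, actual u_5 = 2 ✗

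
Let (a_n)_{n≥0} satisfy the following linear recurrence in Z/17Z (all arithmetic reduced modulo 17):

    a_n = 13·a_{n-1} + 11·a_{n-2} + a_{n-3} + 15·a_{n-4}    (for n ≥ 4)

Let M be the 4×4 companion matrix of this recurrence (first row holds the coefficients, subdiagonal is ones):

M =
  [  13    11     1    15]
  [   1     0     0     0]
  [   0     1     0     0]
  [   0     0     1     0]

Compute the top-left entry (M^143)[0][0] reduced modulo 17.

7

(M^143)[0][0] is the top entry after applying M 143 times to the unit state (1, 0, 0, 0). Equivalently it is h_{146} for the auxiliary sequence (h_n) obeying the same recurrence with h_3 = 1 and h_i = 0 for 0 ≤ i < 3:
h_4 = 13·1 + 11·0 + 1·0 + 15·0 = 13
h_5 = 13·13 + 11·1 + 1·0 + 15·0 = 10
h_6 = 13·10 + 11·13 + 1·1 + 15·0 = 2
h_7 = 13·2 + 11·10 + 1·13 + 15·1 = 11
h_8 = 13·11 + 11·2 + 1·10 + 15·13 = 13
h_9 = 13·13 + 11·11 + 1·2 + 15·10 = 0
Continuing the recurrence:
  h_10 = 14;  h_11 = 3;  h_12 = 14;  h_13 = 8;  h_14 = 12;  h_15 = 14
  h_16 = 5;  h_17 = 11;  h_18 = 1;  h_19 = 9;  h_20 = 10;  h_21 = 4
  h_22 = 16;  h_23 = 6;  h_24 = 0;  h_25 = 6;  h_26 = 1;  h_27 = 16
  h_28 = 4;  h_29 = 13;  h_30 = 6;  h_31 = 6;  h_32 = 13;  h_33 = 11
  h_34 = 8;  h_35 = 5;  h_36 = 2;  h_37 = 16;  h_38 = 15;  h_39 = 6
  h_40 = 0;  h_41 = 15;  h_42 = 1;  h_43 = 13;  h_44 = 8;  h_45 = 14
  h_46 = 9;  h_47 = 15;  h_48 = 3;  h_49 = 15;  h_50 = 4;  h_51 = 3
  h_52 = 7;  h_53 = 13;  h_54 = 3;  h_55 = 13;  h_56 = 14;  h_57 = 13
  h_58 = 7;  h_59 = 1;  h_60 = 7;  h_61 = 15;  h_62 = 4;  h_63 = 1
  h_64 = 7;  h_65 = 8;  h_66 = 4;  h_67 = 9;  h_68 = 2;  h_69 = 11
  h_70 = 13;  h_71 = 2;  h_72 = 6;  h_73 = 6;  h_74 = 1;  h_75 = 13
  h_76 = 4;  h_77 = 14;  h_78 = 16;  h_79 = 0;  h_80 = 12;  h_81 = 8
  h_82 = 0;  h_83 = 15;  h_84 = 9;  h_85 = 11;  h_86 = 2;  h_87 = 7
  h_88 = 4;  h_89 = 7;  h_90 = 2;  h_91 = 8;  h_92 = 6;  h_93 = 1
  h_94 = 15;  h_95 = 9;  h_96 = 16;  h_97 = 14;  h_98 = 14;  h_99 = 11
  h_100 = 7;  h_101 = 11;  h_102 = 16;  h_103 = 8;  h_104 = 5;  h_105 = 11
  h_106 = 4;  h_107 = 9;  h_108 = 9;  h_109 = 11;  h_110 = 5;  h_111 = 7
  h_112 = 3;  h_113 = 14;  h_114 = 8;  h_115 = 9;  h_116 = 9;  h_117 = 9
  h_118 = 5;  h_119 = 2;  h_120 = 4;  h_121 = 10;  h_122 = 13;  h_123 = 7
  h_124 = 15;  h_125 = 10;  h_126 = 4;  h_127 = 10;  h_128 = 1;  h_129 = 5
  h_130 = 10;  h_131 = 13;  h_132 = 10;  h_133 = 1;  h_134 = 14;  h_135 = 7
  h_136 = 5;  h_137 = 1;  h_138 = 13;  h_139 = 1;  h_140 = 11;  h_141 = 12
  h_142 = 14;  h_143 = 0;  h_144 = 8
h_145 = 13·8 + 11·0 + 1·14 + 15·12 = 9
h_146 = 13·9 + 11·8 + 1·0 + 15·14 = 7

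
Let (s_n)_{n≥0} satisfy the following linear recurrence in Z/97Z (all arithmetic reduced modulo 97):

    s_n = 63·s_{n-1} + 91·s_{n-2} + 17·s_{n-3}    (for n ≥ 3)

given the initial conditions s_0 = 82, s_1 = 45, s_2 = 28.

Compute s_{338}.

89

s_3 = 63·28 + 91·45 + 17·82 = 75
s_4 = 63·75 + 91·28 + 17·45 = 84
s_5 = 63·84 + 91·75 + 17·28 = 80
s_6 = 63·80 + 91·84 + 17·75 = 88
s_7 = 63·88 + 91·80 + 17·84 = 90
s_8 = 63·90 + 91·88 + 17·80 = 3
Continuing the recurrence:
  s_9 = 78;  s_10 = 24;  s_11 = 28;  s_12 = 36;  s_13 = 83;  s_14 = 57
  s_15 = 19;  s_16 = 35;  s_17 = 53;  s_18 = 57;  s_19 = 85;  s_20 = 94
  s_21 = 76;  s_22 = 43;  s_23 = 68;  s_24 = 80;  s_25 = 28;  s_26 = 15
  s_27 = 3;  s_28 = 90;  s_29 = 87;  s_30 = 45;  s_31 = 60;  s_32 = 42
  s_33 = 44;  s_34 = 48;  s_35 = 79;  s_36 = 5;  s_37 = 75;  s_38 = 24
  s_39 = 80;  s_40 = 60;  s_41 = 22;  s_42 = 58;  s_43 = 80;  s_44 = 22
  s_45 = 49;  s_46 = 47;  s_47 = 34;  s_48 = 74;  s_49 = 19;  s_50 = 70
  s_51 = 25;  s_52 = 23;  s_53 = 64;  s_54 = 51;  s_55 = 19;  s_56 = 39
  s_57 = 9;  s_58 = 74;  s_59 = 33;  s_60 = 42;  s_61 = 20;  s_62 = 17
  s_63 = 16;  s_64 = 82;  s_65 = 24;  s_66 = 31;  s_67 = 2;  s_68 = 57
  s_69 = 32;  s_70 = 59;  s_71 = 32;  s_72 = 72;  s_73 = 12;  s_74 = 92
  s_75 = 61;  s_76 = 3;  s_77 = 29;  s_78 = 33;  s_79 = 16;  s_80 = 42
  s_81 = 7;  s_82 = 73;  s_83 = 33;  s_84 = 14;  s_85 = 82;  s_86 = 17
  s_87 = 41;  s_88 = 92;  s_89 = 19;  s_90 = 81;  s_91 = 54;  s_92 = 38
  s_93 = 52;  s_94 = 86;  s_95 = 29;  s_96 = 61;  s_97 = 87;  s_98 = 79
  s_99 = 60;  s_100 = 32;  s_101 = 89;  s_102 = 33;  s_103 = 52;  s_104 = 32
  s_105 = 34;  s_106 = 21;  s_107 = 14;  s_108 = 73;  s_109 = 22;  s_110 = 22
  s_111 = 70;  s_112 = 93;  s_113 = 90;  s_114 = 94;  s_115 = 76;  s_116 = 31
  s_117 = 88;  s_118 = 54;  s_119 = 6;  s_120 = 95;  s_121 = 77;  s_122 = 18
  s_123 = 56;  s_124 = 73;  s_125 = 10;  s_126 = 77;  s_127 = 18;  s_128 = 66
  s_129 = 24;  s_130 = 64;  s_131 = 63;  s_132 = 16;  s_133 = 69;  s_134 = 84
  s_135 = 9;  s_136 = 72;  s_137 = 90;  s_138 = 56;  s_139 = 41;  s_140 = 91
  s_141 = 37;  s_142 = 57;  s_143 = 66;  s_144 = 80;  s_145 = 84;  s_146 = 17
  s_147 = 84;  s_148 = 22;  s_149 = 7;  s_150 = 88;  s_151 = 56;  s_152 = 15
  s_153 = 68;  s_154 = 5;  s_155 = 65;  s_156 = 80;  s_157 = 79;  s_158 = 73
  s_159 = 53;  s_160 = 73;  s_161 = 90;  s_162 = 22;  s_163 = 50;  s_164 = 86
  s_165 = 60;  s_166 = 40;  s_167 = 33;  s_168 = 46;  s_169 = 82;  s_170 = 19
  s_171 = 32;  s_172 = 95;  s_173 = 5;  s_174 = 95;  s_175 = 4;  s_176 = 58
  s_177 = 7;  s_178 = 64;  s_179 = 29;  s_180 = 10;  s_181 = 89;  s_182 = 26
  s_183 = 13;  s_184 = 42;  s_185 = 3;  s_186 = 61;  s_187 = 77;  s_188 = 74
  s_189 = 96;  s_190 = 26;  s_191 = 89;  s_192 = 2;  s_193 = 34;  s_194 = 54
  s_195 = 31;  s_196 = 73;  s_197 = 93;  s_198 = 31;  s_199 = 17;  s_200 = 41
  s_201 = 1;  s_202 = 9;  s_203 = 94;  s_204 = 65;  s_205 = 95;  s_206 = 15
  s_207 = 25;  s_208 = 93;  s_209 = 47;  s_210 = 15;  s_211 = 13;  s_212 = 73
  s_213 = 23;  s_214 = 68;  s_215 = 52;  s_216 = 58;  s_217 = 36;  s_218 = 88
  s_219 = 9;  s_220 = 69;  s_221 = 66;  s_222 = 17;  s_223 = 5;  s_224 = 74
  s_225 = 71;  s_226 = 40;  s_227 = 54;  s_228 = 4;  s_229 = 26;  s_230 = 10
  s_231 = 57;  s_232 = 93;  s_233 = 61;  s_234 = 83;  s_235 = 42;  s_236 = 81
  s_237 = 54;  s_238 = 41;  s_239 = 47;  s_240 = 44;  s_241 = 83;  s_242 = 41
  s_243 = 20;  s_244 = 0;  s_245 = 92;  s_246 = 25;  s_247 = 53;  s_248 = 0
  s_249 = 10;  s_250 = 76;  s_251 = 72;  s_252 = 79;  s_253 = 17;  s_254 = 75
  s_255 = 49;  s_256 = 16;  s_257 = 49;  s_258 = 41;  s_259 = 39;  s_260 = 37
  s_261 = 78;  s_262 = 20;  s_263 = 63;  s_264 = 34;  s_265 = 67;  s_266 = 44
  s_267 = 38;  s_268 = 68;  s_269 = 51;  s_270 = 56;  s_271 = 13;  s_272 = 89
  s_273 = 79;  s_274 = 8;  s_275 = 88;  s_276 = 49;  s_277 = 76;  s_278 = 73
  s_279 = 29;  s_280 = 62;  s_281 = 26;  s_282 = 13;  s_283 = 68;  s_284 = 89
  s_285 = 85;  s_286 = 60;  s_287 = 30;  s_288 = 65;  s_289 = 85;  s_290 = 43
  s_291 = 6;  s_292 = 13;  s_293 = 59;  s_294 = 55;  s_295 = 34;  s_296 = 2
  s_297 = 81;  s_298 = 43;  s_299 = 26;  s_300 = 41;  s_301 = 54;  s_302 = 9
  s_303 = 67;  s_304 = 41;  s_305 = 6;  s_306 = 10;  s_307 = 30;  s_308 = 89
  s_309 = 68;  s_310 = 89;  s_311 = 19;  s_312 = 73;  s_313 = 81;  s_314 = 41
  s_315 = 40;  s_316 = 62;  s_317 = 95;  s_318 = 85;  s_319 = 19;  s_320 = 71
  s_321 = 81;  s_322 = 53;  s_323 = 83;  s_324 = 80;  s_325 = 11;  s_326 = 72
  s_327 = 10;  s_328 = 94;  s_329 = 5;  s_330 = 18;  s_331 = 83;  s_332 = 65
  s_333 = 23;  s_334 = 45;  s_335 = 19;  s_336 = 57
s_337 = 63·57 + 91·19 + 17·45 = 71
s_338 = 63·71 + 91·57 + 17·19 = 89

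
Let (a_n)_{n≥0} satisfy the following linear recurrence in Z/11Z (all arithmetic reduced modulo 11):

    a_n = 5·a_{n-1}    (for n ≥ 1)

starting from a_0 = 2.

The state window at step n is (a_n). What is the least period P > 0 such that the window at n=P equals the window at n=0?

n=0: window = (2)
n=1: window = (10)
n=2: window = (6)
n=3: window = (8)
n=4: window = (7)
n=5: window = (2)
window at n=5 equals window at n=0 → period = 5

5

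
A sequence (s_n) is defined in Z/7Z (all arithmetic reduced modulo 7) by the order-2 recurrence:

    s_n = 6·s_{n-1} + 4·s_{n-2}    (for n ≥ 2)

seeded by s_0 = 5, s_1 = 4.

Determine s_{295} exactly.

5

s_2 = 6·4 + 4·5 = 2
s_3 = 6·2 + 4·4 = 0
s_4 = 6·0 + 4·2 = 1
s_5 = 6·1 + 4·0 = 6
s_6 = 6·6 + 4·1 = 5
s_7 = 6·5 + 4·6 = 5
s_8 = 6·5 + 4·5 = 1
s_9 = 6·1 + 4·5 = 5
s_10 = 6·5 + 4·1 = 6
s_11 = 6·6 + 4·5 = 0
s_12 = 6·0 + 4·6 = 3
s_13 = 6·3 + 4·0 = 4
s_14 = 6·4 + 4·3 = 1
s_15 = 6·1 + 4·4 = 1
s_16 = 6·1 + 4·1 = 3
s_17 = 6·3 + 4·1 = 1
s_18 = 6·1 + 4·3 = 4
s_19 = 6·4 + 4·1 = 0
s_20 = 6·0 + 4·4 = 2
s_21 = 6·2 + 4·0 = 5
s_22 = 6·5 + 4·2 = 3
s_23 = 6·3 + 4·5 = 3
s_24 = 6·3 + 4·3 = 2
s_25 = 6·2 + 4·3 = 3
s_26 = 6·3 + 4·2 = 5
s_27 = 6·5 + 4·3 = 0
s_28 = 6·0 + 4·5 = 6
s_29 = 6·6 + 4·0 = 1
s_30 = 6·1 + 4·6 = 2
s_31 = 6·2 + 4·1 = 2
s_32 = 6·2 + 4·2 = 6
s_33 = 6·6 + 4·2 = 2
s_34 = 6·2 + 4·6 = 1
s_35 = 6·1 + 4·2 = 0
s_36 = 6·0 + 4·1 = 4
s_37 = 6·4 + 4·0 = 3
s_38 = 6·3 + 4·4 = 6
s_39 = 6·6 + 4·3 = 6
s_40 = 6·6 + 4·6 = 4
s_41 = 6·4 + 4·6 = 6
s_42 = 6·6 + 4·4 = 3
s_43 = 6·3 + 4·6 = 0
s_44 = 6·0 + 4·3 = 5
s_45 = 6·5 + 4·0 = 2
s_46 = 6·2 + 4·5 = 4
s_47 = 6·4 + 4·2 = 4
s_48 = 6·4 + 4·4 = 5
s_49 = 6·5 + 4·4 = 4
(s_48, s_49) = (5, 4) = (s_0, s_1), so the sequence has period 48.
295 ≡ 7 (mod 48), hence s_295 = s_7 = 5.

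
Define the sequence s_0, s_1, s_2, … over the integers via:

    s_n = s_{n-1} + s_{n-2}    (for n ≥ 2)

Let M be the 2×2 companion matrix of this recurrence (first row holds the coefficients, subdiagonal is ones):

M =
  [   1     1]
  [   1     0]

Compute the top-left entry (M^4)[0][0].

5

(M^4)[0][0] is the top entry after applying M 4 times to the unit state (1, 0). Equivalently it is h_{5} for the auxiliary sequence (h_n) obeying the same recurrence with h_1 = 1 and h_i = 0 for 0 ≤ i < 1:
h_2 = 1·1 + 1·0 = 1
h_3 = 1·1 + 1·1 = 2
h_4 = 1·2 + 1·1 = 3
h_5 = 1·3 + 1·2 = 5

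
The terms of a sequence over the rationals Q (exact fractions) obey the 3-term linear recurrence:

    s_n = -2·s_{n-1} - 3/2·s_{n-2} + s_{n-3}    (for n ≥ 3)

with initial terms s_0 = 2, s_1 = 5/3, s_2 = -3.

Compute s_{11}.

s_3 = -2·-3 + -3/2·5/3 + 1·2 = 11/2
s_4 = -2·11/2 + -3/2·-3 + 1·5/3 = -29/6
s_5 = -2·-29/6 + -3/2·11/2 + 1·-3 = -19/12
s_6 = -2·-19/12 + -3/2·-29/6 + 1·11/2 = 191/12
s_7 = -2·191/12 + -3/2·-19/12 + 1·-29/6 = -823/24
s_8 = -2·-823/24 + -3/2·191/12 + 1·-19/12 = 345/8
s_9 = -2·345/8 + -3/2·-823/24 + 1·191/12 = -907/48
s_10 = -2·-907/48 + -3/2·345/8 + 1·-823/24 = -979/16
s_11 = -2·-979/16 + -3/2·-907/48 + 1·345/8 = 6203/32

6203/32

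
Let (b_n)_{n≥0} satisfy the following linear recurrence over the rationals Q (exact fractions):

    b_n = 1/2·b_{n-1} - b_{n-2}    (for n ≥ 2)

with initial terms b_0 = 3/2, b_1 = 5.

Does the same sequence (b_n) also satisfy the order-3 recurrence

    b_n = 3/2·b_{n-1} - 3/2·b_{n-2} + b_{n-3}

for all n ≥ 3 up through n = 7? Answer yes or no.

yes

Terms b_0..b_7: 3/2, 5, 1, -9/2, -13/4, 23/8, 75/16, -17/32
n=3: candidate gives -9/2, actual b_3 = -9/2 ✓
n=4: candidate gives -13/4, actual b_4 = -13/4 ✓
n=5: candidate gives 23/8, actual b_5 = 23/8 ✓
n=6: candidate gives 75/16, actual b_6 = 75/16 ✓
n=7: candidate gives -17/32, actual b_7 = -17/32 ✓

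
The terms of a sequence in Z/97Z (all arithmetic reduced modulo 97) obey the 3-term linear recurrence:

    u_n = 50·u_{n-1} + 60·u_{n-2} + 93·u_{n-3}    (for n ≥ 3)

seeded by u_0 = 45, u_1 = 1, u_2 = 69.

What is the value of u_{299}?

u_3 = 50·69 + 60·1 + 93·45 = 32
u_4 = 50·32 + 60·69 + 93·1 = 13
u_5 = 50·13 + 60·32 + 93·69 = 63
u_6 = 50·63 + 60·13 + 93·32 = 19
u_7 = 50·19 + 60·63 + 93·13 = 22
u_8 = 50·22 + 60·19 + 93·63 = 48
u_9 = 50·48 + 60·22 + 93·19 = 55
u_10 = 50·55 + 60·48 + 93·22 = 13
u_11 = 50·13 + 60·55 + 93·48 = 72
u_12 = 50·72 + 60·13 + 93·55 = 86
u_13 = 50·86 + 60·72 + 93·13 = 32
u_14 = 50·32 + 60·86 + 93·72 = 70
u_15 = 50·70 + 60·32 + 93·86 = 32
u_16 = 50·32 + 60·70 + 93·32 = 46
u_17 = 50·46 + 60·32 + 93·70 = 60
u_18 = 50·60 + 60·46 + 93·32 = 6
u_19 = 50·6 + 60·60 + 93·46 = 30
u_20 = 50·30 + 60·6 + 93·60 = 68
u_21 = 50·68 + 60·30 + 93·6 = 35
u_22 = 50·35 + 60·68 + 93·30 = 84
u_23 = 50·84 + 60·35 + 93·68 = 14
u_24 = 50·14 + 60·84 + 93·35 = 71
u_25 = 50·71 + 60·14 + 93·84 = 77
u_26 = 50·77 + 60·71 + 93·14 = 3
u_27 = 50·3 + 60·77 + 93·71 = 24
u_28 = 50·24 + 60·3 + 93·77 = 5
u_29 = 50·5 + 60·24 + 93·3 = 29
u_30 = 50·29 + 60·5 + 93·24 = 5
u_31 = 50·5 + 60·29 + 93·5 = 30
u_32 = 50·30 + 60·5 + 93·29 = 35
u_33 = 50·35 + 60·30 + 93·5 = 38
u_34 = 50·38 + 60·35 + 93·30 = 0
u_35 = 50·0 + 60·38 + 93·35 = 6
u_36 = 50·6 + 60·0 + 93·38 = 51
u_37 = 50·51 + 60·6 + 93·0 = 0
u_38 = 50·0 + 60·51 + 93·6 = 29
u_39 = 50·29 + 60·0 + 93·51 = 82
u_40 = 50·82 + 60·29 + 93·0 = 20
u_41 = 50·20 + 60·82 + 93·29 = 81
u_42 = 50·81 + 60·20 + 93·82 = 72
u_43 = 50·72 + 60·81 + 93·20 = 38
u_44 = 50·38 + 60·72 + 93·81 = 76
u_45 = 50·76 + 60·38 + 93·72 = 69
u_46 = 50·69 + 60·76 + 93·38 = 1
u_47 = 50·1 + 60·69 + 93·76 = 6
u_48 = 50·6 + 60·1 + 93·69 = 84
u_49 = 50·84 + 60·6 + 93·1 = 94
u_50 = 50·94 + 60·84 + 93·6 = 16
u_51 = 50·16 + 60·94 + 93·84 = 90
u_52 = 50·90 + 60·16 + 93·94 = 40
u_53 = 50·40 + 60·90 + 93·16 = 61
u_54 = 50·61 + 60·40 + 93·90 = 46
u_55 = 50·46 + 60·61 + 93·40 = 77
u_56 = 50·77 + 60·46 + 93·61 = 61
u_57 = 50·61 + 60·77 + 93·46 = 17
u_58 = 50·17 + 60·61 + 93·77 = 31
u_59 = 50·31 + 60·17 + 93·61 = 95
u_60 = 50·95 + 60·31 + 93·17 = 43
u_61 = 50·43 + 60·95 + 93·31 = 63
u_62 = 50·63 + 60·43 + 93·95 = 15
u_63 = 50·15 + 60·63 + 93·43 = 90
u_64 = 50·90 + 60·15 + 93·63 = 7
u_65 = 50·7 + 60·90 + 93·15 = 64
u_66 = 50·64 + 60·7 + 93·90 = 59
u_67 = 50·59 + 60·64 + 93·7 = 69
u_68 = 50·69 + 60·59 + 93·64 = 41
u_69 = 50·41 + 60·69 + 93·59 = 37
u_70 = 50·37 + 60·41 + 93·69 = 57
u_71 = 50·57 + 60·37 + 93·41 = 56
u_72 = 50·56 + 60·57 + 93·37 = 58
u_73 = 50·58 + 60·56 + 93·57 = 18
u_74 = 50·18 + 60·58 + 93·56 = 82
u_75 = 50·82 + 60·18 + 93·58 = 1
u_76 = 50·1 + 60·82 + 93·18 = 48
u_77 = 50·48 + 60·1 + 93·82 = 95
u_78 = 50·95 + 60·48 + 93·1 = 60
u_79 = 50·60 + 60·95 + 93·48 = 69
u_80 = 50·69 + 60·60 + 93·95 = 74
u_81 = 50·74 + 60·69 + 93·60 = 34
u_82 = 50·34 + 60·74 + 93·69 = 44
u_83 = 50·44 + 60·34 + 93·74 = 64
u_84 = 50·64 + 60·44 + 93·34 = 78
u_85 = 50·78 + 60·64 + 93·44 = 95
u_86 = 50·95 + 60·78 + 93·64 = 56
u_87 = 50·56 + 60·95 + 93·78 = 40
u_88 = 50·40 + 60·56 + 93·95 = 33
u_89 = 50·33 + 60·40 + 93·56 = 43
u_90 = 50·43 + 60·33 + 93·40 = 90
u_91 = 50·90 + 60·43 + 93·33 = 61
u_92 = 50·61 + 60·90 + 93·43 = 33
u_93 = 50·33 + 60·61 + 93·90 = 3
u_94 = 50·3 + 60·33 + 93·61 = 43
u_95 = 50·43 + 60·3 + 93·33 = 64
u_96 = 50·64 + 60·43 + 93·3 = 45
u_97 = 50·45 + 60·64 + 93·43 = 1
u_98 = 50·1 + 60·45 + 93·64 = 69
(u_96, u_97, u_98) = (45, 1, 69) = (u_0, u_1, u_2), so the sequence has period 96.
299 ≡ 11 (mod 96), hence u_299 = u_11 = 72.

72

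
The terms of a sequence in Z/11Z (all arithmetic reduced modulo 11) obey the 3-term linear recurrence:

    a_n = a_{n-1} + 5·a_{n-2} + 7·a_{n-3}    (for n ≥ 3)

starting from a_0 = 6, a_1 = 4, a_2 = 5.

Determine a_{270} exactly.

6

a_3 = 1·5 + 5·4 + 7·6 = 1
a_4 = 1·1 + 5·5 + 7·4 = 10
a_5 = 1·10 + 5·1 + 7·5 = 6
a_6 = 1·6 + 5·10 + 7·1 = 8
a_7 = 1·8 + 5·6 + 7·10 = 9
a_8 = 1·9 + 5·8 + 7·6 = 3
a_9 = 1·3 + 5·9 + 7·8 = 5
a_10 = 1·5 + 5·3 + 7·9 = 6
a_11 = 1·6 + 5·5 + 7·3 = 8
a_12 = 1·8 + 5·6 + 7·5 = 7
a_13 = 1·7 + 5·8 + 7·6 = 1
a_14 = 1·1 + 5·7 + 7·8 = 4
a_15 = 1·4 + 5·1 + 7·7 = 3
a_16 = 1·3 + 5·4 + 7·1 = 8
a_17 = 1·8 + 5·3 + 7·4 = 7
a_18 = 1·7 + 5·8 + 7·3 = 2
a_19 = 1·2 + 5·7 + 7·8 = 5
a_20 = 1·5 + 5·2 + 7·7 = 9
a_21 = 1·9 + 5·5 + 7·2 = 4
a_22 = 1·4 + 5·9 + 7·5 = 7
a_23 = 1·7 + 5·4 + 7·9 = 2
a_24 = 1·2 + 5·7 + 7·4 = 10
a_25 = 1·10 + 5·2 + 7·7 = 3
a_26 = 1·3 + 5·10 + 7·2 = 1
a_27 = 1·1 + 5·3 + 7·10 = 9
a_28 = 1·9 + 5·1 + 7·3 = 2
a_29 = 1·2 + 5·9 + 7·1 = 10
a_30 = 1·10 + 5·2 + 7·9 = 6
a_31 = 1·6 + 5·10 + 7·2 = 4
a_32 = 1·4 + 5·6 + 7·10 = 5
(a_30, a_31, a_32) = (6, 4, 5) = (a_0, a_1, a_2), so the sequence has period 30.
270 ≡ 0 (mod 30), hence a_270 = a_0 = 6.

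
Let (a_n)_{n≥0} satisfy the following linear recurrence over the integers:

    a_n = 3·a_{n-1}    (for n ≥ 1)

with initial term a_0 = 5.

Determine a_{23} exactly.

470715894135

a_1 = 3·5 = 15
a_2 = 3·15 = 45
a_3 = 3·45 = 135
a_4 = 3·135 = 405
a_5 = 3·405 = 1215
a_6 = 3·1215 = 3645
a_7 = 3·3645 = 10935
a_8 = 3·10935 = 32805
a_9 = 3·32805 = 98415
a_10 = 3·98415 = 295245
a_11 = 3·295245 = 885735
a_12 = 3·885735 = 2657205
a_13 = 3·2657205 = 7971615
a_14 = 3·7971615 = 23914845
a_15 = 3·23914845 = 71744535
a_16 = 3·71744535 = 215233605
a_17 = 3·215233605 = 645700815
a_18 = 3·645700815 = 1937102445
a_19 = 3·1937102445 = 5811307335
a_20 = 3·5811307335 = 17433922005
a_21 = 3·17433922005 = 52301766015
a_22 = 3·52301766015 = 156905298045
a_23 = 3·156905298045 = 470715894135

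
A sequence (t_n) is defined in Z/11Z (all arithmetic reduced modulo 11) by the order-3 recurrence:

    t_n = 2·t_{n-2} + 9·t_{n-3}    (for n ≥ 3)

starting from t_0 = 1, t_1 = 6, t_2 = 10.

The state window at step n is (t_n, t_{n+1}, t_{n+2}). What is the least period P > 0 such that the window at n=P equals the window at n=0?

n=0: window = (1, 6, 10)
n=1: window = (6, 10, 10)
n=2: window = (10, 10, 8)
n=3: window = (10, 8, 0)
n=4: window = (8, 0, 7)
n=5: window = (0, 7, 6)
n=6: window = (7, 6, 3)
n=7: window = (6, 3, 9)
n=8: window = (3, 9, 5)
n=9: window = (9, 5, 1)
n=10: window = (5, 1, 3)
n=11: window = (1, 3, 3)
n=12: window = (3, 3, 4)
n=13: window = (3, 4, 0)
n=14: window = (4, 0, 2)
n=15: window = (0, 2, 3)
n=16: window = (2, 3, 4)
n=17: window = (3, 4, 2)
n=18: window = (4, 2, 2)
n=19: window = (2, 2, 7)
n=20: window = (2, 7, 0)
n=21: window = (7, 0, 10)
n=22: window = (0, 10, 8)
n=23: window = (10, 8, 9)
n=24: window = (8, 9, 7)
n=25: window = (9, 7, 2)
n=26: window = (7, 2, 7)
n=27: window = (2, 7, 1)
n=28: window = (7, 1, 10)
n=29: window = (1, 10, 10)
n=30: window = (10, 10, 7)
n=31: window = (10, 7, 0)
n=32: window = (7, 0, 5)
n=33: window = (0, 5, 8)
n=34: window = (5, 8, 10)
n=35: window = (8, 10, 6)
n=36: window = (10, 6, 4)
n=37: window = (6, 4, 3)
n=38: window = (4, 3, 7)
n=39: window = (3, 7, 9)
n=40: window = (7, 9, 8)
…
n=663: window = (4, 7, 1)
n=664: window = (7, 1, 6)
n=665: window = (1, 6, 10)
window at n=665 equals window at n=0 → period = 665

665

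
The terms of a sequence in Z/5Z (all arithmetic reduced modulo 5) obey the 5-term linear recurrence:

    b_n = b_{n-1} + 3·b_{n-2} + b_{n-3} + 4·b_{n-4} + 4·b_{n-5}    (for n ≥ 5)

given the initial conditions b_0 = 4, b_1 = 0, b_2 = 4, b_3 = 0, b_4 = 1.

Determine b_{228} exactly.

4

b_5 = 1·1 + 3·0 + 1·4 + 4·0 + 4·4 = 1
b_6 = 1·1 + 3·1 + 1·0 + 4·4 + 4·0 = 0
b_7 = 1·0 + 3·1 + 1·1 + 4·0 + 4·4 = 0
b_8 = 1·0 + 3·0 + 1·1 + 4·1 + 4·0 = 0
b_9 = 1·0 + 3·0 + 1·0 + 4·1 + 4·1 = 3
b_10 = 1·3 + 3·0 + 1·0 + 4·0 + 4·1 = 2
Continuing the recurrence:
  b_11 = 1;  b_12 = 0;  b_13 = 2;  b_14 = 3;  b_15 = 1;  b_16 = 1
  b_17 = 0;  b_18 = 4;  b_19 = 1;  b_20 = 1;  b_21 = 2;  b_22 = 2
  b_23 = 4;  b_24 = 0;  b_25 = 1;  b_26 = 1;  b_27 = 3;  b_28 = 3
  b_29 = 2;  b_30 = 2;  b_31 = 2;  b_32 = 4;  b_33 = 2;  b_34 = 2
  b_35 = 3;  b_36 = 0;  b_37 = 0;  b_38 = 4;  b_39 = 4;  b_40 = 3
  b_41 = 4;  b_42 = 3;  b_43 = 0;  b_44 = 1;  b_45 = 2;  b_46 = 3
  b_47 = 2;  b_48 = 2;  b_49 = 3;  b_50 = 1;  b_51 = 2;  b_52 = 4
  b_53 = 1;  b_54 = 1;  b_55 = 0;  b_56 = 3;  b_57 = 4;  b_58 = 1
  b_59 = 0;  b_60 = 4;  b_61 = 3;  b_62 = 0;  b_63 = 2;  b_64 = 1
  b_65 = 0;  b_66 = 2;  b_67 = 1;  b_68 = 4;  b_69 = 3;  b_70 = 4
  b_71 = 4;  b_72 = 4;  b_73 = 3;  b_74 = 2;  b_75 = 2;  b_76 = 3
  b_77 = 4;  b_78 = 0;  b_79 = 1;  b_80 = 0;  b_81 = 1;  b_82 = 3
  b_83 = 0;  b_84 = 4;  b_85 = 1;  b_86 = 4;  b_87 = 3;  b_88 = 2
  b_89 = 0;  b_90 = 4;  b_91 = 4;  b_92 = 1;  b_93 = 0;  b_94 = 3
  b_95 = 1;  b_96 = 0;  b_97 = 0;  b_98 = 3;  b_99 = 4;  b_100 = 2
  b_101 = 2;  b_102 = 4;  b_103 = 0;  b_104 = 3;  b_105 = 3;  b_106 = 1
  b_107 = 4;  b_108 = 2;  b_109 = 4;  b_110 = 0;  b_111 = 4;  b_112 = 2
  b_113 = 3;  b_114 = 4;  b_115 = 1;  b_116 = 0;  b_117 = 2;  b_118 = 1
  b_119 = 2;  b_120 = 1;  b_121 = 1;  b_122 = 3;  b_123 = 4;  b_124 = 1
  b_125 = 4;  b_126 = 2;  b_127 = 3;  b_128 = 3;  b_129 = 4;  b_130 = 0
  b_131 = 0;  b_132 = 3;  b_133 = 1;  b_134 = 1;  b_135 = 2;  b_136 = 3
  b_137 = 1;  b_138 = 0;  b_139 = 3;  b_140 = 4;  b_141 = 4;  b_142 = 3
  b_143 = 1;  b_144 = 2;  b_145 = 0;  b_146 = 0;  b_147 = 3;  b_148 = 0
  b_149 = 2;  b_150 = 0;  b_151 = 3;  b_152 = 2;  b_153 = 4;  b_154 = 1
  b_155 = 2;  b_156 = 4;  b_157 = 0;  b_158 = 4;  b_159 = 0;  b_160 = 1
  b_161 = 1;  b_162 = 0;  b_163 = 0;  b_164 = 0;  b_165 = 3;  b_166 = 2
  b_167 = 1;  b_168 = 0;  b_169 = 2;  b_170 = 3;  b_171 = 1;  b_172 = 1
  b_173 = 0;  b_174 = 4;  b_175 = 1;  b_176 = 1;  b_177 = 2;  b_178 = 2
  b_179 = 4;  b_180 = 0;  b_181 = 1;  b_182 = 1;  b_183 = 3;  b_184 = 3
  b_185 = 2;  b_186 = 2;  b_187 = 2;  b_188 = 4;  b_189 = 2;  b_190 = 2
  b_191 = 3;  b_192 = 0;  b_193 = 0;  b_194 = 4;  b_195 = 4;  b_196 = 3
  b_197 = 4;  b_198 = 3;  b_199 = 0;  b_200 = 1;  b_201 = 2;  b_202 = 3
  b_203 = 2;  b_204 = 2;  b_205 = 3;  b_206 = 1;  b_207 = 2;  b_208 = 4
  b_209 = 1;  b_210 = 1;  b_211 = 0;  b_212 = 3;  b_213 = 4;  b_214 = 1
  b_215 = 0;  b_216 = 4;  b_217 = 3;  b_218 = 0;  b_219 = 2;  b_220 = 1
  b_221 = 0;  b_222 = 2;  b_223 = 1;  b_224 = 4;  b_225 = 3;  b_226 = 4
b_227 = 1·4 + 3·3 + 1·4 + 4·1 + 4·2 = 4
b_228 = 1·4 + 3·4 + 1·3 + 4·4 + 4·1 = 4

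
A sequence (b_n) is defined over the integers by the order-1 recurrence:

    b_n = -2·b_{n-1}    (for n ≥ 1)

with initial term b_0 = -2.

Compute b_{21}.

4194304

b_1 = -2·-2 = 4
b_2 = -2·4 = -8
b_3 = -2·-8 = 16
b_4 = -2·16 = -32
b_5 = -2·-32 = 64
b_6 = -2·64 = -128
b_7 = -2·-128 = 256
b_8 = -2·256 = -512
b_9 = -2·-512 = 1024
b_10 = -2·1024 = -2048
b_11 = -2·-2048 = 4096
b_12 = -2·4096 = -8192
b_13 = -2·-8192 = 16384
b_14 = -2·16384 = -32768
b_15 = -2·-32768 = 65536
b_16 = -2·65536 = -131072
b_17 = -2·-131072 = 262144
b_18 = -2·262144 = -524288
b_19 = -2·-524288 = 1048576
b_20 = -2·1048576 = -2097152
b_21 = -2·-2097152 = 4194304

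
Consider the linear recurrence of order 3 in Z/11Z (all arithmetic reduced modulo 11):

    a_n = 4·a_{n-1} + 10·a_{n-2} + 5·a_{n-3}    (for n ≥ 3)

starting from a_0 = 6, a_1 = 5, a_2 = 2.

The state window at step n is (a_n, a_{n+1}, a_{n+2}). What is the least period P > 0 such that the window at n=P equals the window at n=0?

10

n=0: window = (6, 5, 2)
n=1: window = (5, 2, 0)
n=2: window = (2, 0, 1)
n=3: window = (0, 1, 3)
n=4: window = (1, 3, 0)
n=5: window = (3, 0, 2)
n=6: window = (0, 2, 1)
n=7: window = (2, 1, 2)
n=8: window = (1, 2, 6)
n=9: window = (2, 6, 5)
n=10: window = (6, 5, 2)
window at n=10 equals window at n=0 → period = 10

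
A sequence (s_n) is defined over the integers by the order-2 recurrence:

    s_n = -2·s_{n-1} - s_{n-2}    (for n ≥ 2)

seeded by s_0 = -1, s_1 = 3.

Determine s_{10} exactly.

-21

s_2 = -2·3 + -1·-1 = -5
s_3 = -2·-5 + -1·3 = 7
s_4 = -2·7 + -1·-5 = -9
s_5 = -2·-9 + -1·7 = 11
s_6 = -2·11 + -1·-9 = -13
s_7 = -2·-13 + -1·11 = 15
s_8 = -2·15 + -1·-13 = -17
s_9 = -2·-17 + -1·15 = 19
s_10 = -2·19 + -1·-17 = -21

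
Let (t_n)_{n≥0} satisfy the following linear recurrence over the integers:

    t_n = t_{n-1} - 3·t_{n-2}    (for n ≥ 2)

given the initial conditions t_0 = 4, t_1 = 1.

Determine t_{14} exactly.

6109

t_2 = 1·1 + -3·4 = -11
t_3 = 1·-11 + -3·1 = -14
t_4 = 1·-14 + -3·-11 = 19
t_5 = 1·19 + -3·-14 = 61
t_6 = 1·61 + -3·19 = 4
t_7 = 1·4 + -3·61 = -179
t_8 = 1·-179 + -3·4 = -191
t_9 = 1·-191 + -3·-179 = 346
t_10 = 1·346 + -3·-191 = 919
t_11 = 1·919 + -3·346 = -119
t_12 = 1·-119 + -3·919 = -2876
t_13 = 1·-2876 + -3·-119 = -2519
t_14 = 1·-2519 + -3·-2876 = 6109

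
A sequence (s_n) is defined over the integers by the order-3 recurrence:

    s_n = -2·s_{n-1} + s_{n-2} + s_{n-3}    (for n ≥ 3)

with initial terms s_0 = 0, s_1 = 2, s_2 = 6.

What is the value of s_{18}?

s_3 = -2·6 + 1·2 + 1·0 = -10
s_4 = -2·-10 + 1·6 + 1·2 = 28
s_5 = -2·28 + 1·-10 + 1·6 = -60
s_6 = -2·-60 + 1·28 + 1·-10 = 138
s_7 = -2·138 + 1·-60 + 1·28 = -308
s_8 = -2·-308 + 1·138 + 1·-60 = 694
s_9 = -2·694 + 1·-308 + 1·138 = -1558
s_10 = -2·-1558 + 1·694 + 1·-308 = 3502
s_11 = -2·3502 + 1·-1558 + 1·694 = -7868
s_12 = -2·-7868 + 1·3502 + 1·-1558 = 17680
s_13 = -2·17680 + 1·-7868 + 1·3502 = -39726
s_14 = -2·-39726 + 1·17680 + 1·-7868 = 89264
s_15 = -2·89264 + 1·-39726 + 1·17680 = -200574
s_16 = -2·-200574 + 1·89264 + 1·-39726 = 450686
s_17 = -2·450686 + 1·-200574 + 1·89264 = -1012682
s_18 = -2·-1012682 + 1·450686 + 1·-200574 = 2275476

2275476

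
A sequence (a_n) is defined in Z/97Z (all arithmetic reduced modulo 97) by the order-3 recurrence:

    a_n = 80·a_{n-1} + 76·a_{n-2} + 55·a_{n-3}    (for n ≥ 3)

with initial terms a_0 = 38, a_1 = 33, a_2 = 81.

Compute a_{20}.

5

a_3 = 80·81 + 76·33 + 55·38 = 20
a_4 = 80·20 + 76·81 + 55·33 = 65
a_5 = 80·65 + 76·20 + 55·81 = 20
a_6 = 80·20 + 76·65 + 55·20 = 74
a_7 = 80·74 + 76·20 + 55·65 = 54
a_8 = 80·54 + 76·74 + 55·20 = 83
a_9 = 80·83 + 76·54 + 55·74 = 70
a_10 = 80·70 + 76·83 + 55·54 = 37
a_11 = 80·37 + 76·70 + 55·83 = 41
a_12 = 80·41 + 76·37 + 55·70 = 48
a_13 = 80·48 + 76·41 + 55·37 = 67
a_14 = 80·67 + 76·48 + 55·41 = 11
a_15 = 80·11 + 76·67 + 55·48 = 76
a_16 = 80·76 + 76·11 + 55·67 = 28
a_17 = 80·28 + 76·76 + 55·11 = 85
a_18 = 80·85 + 76·28 + 55·76 = 13
a_19 = 80·13 + 76·85 + 55·28 = 19
a_20 = 80·19 + 76·13 + 55·85 = 5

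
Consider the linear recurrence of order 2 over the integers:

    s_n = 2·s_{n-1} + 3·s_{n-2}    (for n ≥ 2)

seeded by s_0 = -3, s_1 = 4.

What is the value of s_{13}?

398584

s_2 = 2·4 + 3·-3 = -1
s_3 = 2·-1 + 3·4 = 10
s_4 = 2·10 + 3·-1 = 17
s_5 = 2·17 + 3·10 = 64
s_6 = 2·64 + 3·17 = 179
s_7 = 2·179 + 3·64 = 550
s_8 = 2·550 + 3·179 = 1637
s_9 = 2·1637 + 3·550 = 4924
s_10 = 2·4924 + 3·1637 = 14759
s_11 = 2·14759 + 3·4924 = 44290
s_12 = 2·44290 + 3·14759 = 132857
s_13 = 2·132857 + 3·44290 = 398584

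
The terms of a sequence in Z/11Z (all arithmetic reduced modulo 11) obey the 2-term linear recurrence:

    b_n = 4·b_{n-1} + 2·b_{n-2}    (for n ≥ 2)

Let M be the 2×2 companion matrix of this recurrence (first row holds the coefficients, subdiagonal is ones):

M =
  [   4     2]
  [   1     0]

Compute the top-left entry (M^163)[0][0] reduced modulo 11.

(M^163)[0][0] is the top entry after applying M 163 times to the unit state (1, 0). Equivalently it is h_{164} for the auxiliary sequence (h_n) obeying the same recurrence with h_1 = 1 and h_i = 0 for 0 ≤ i < 1:
h_2 = 4·1 + 2·0 = 4
h_3 = 4·4 + 2·1 = 7
h_4 = 4·7 + 2·4 = 3
h_5 = 4·3 + 2·7 = 4
h_6 = 4·4 + 2·3 = 0
h_7 = 4·0 + 2·4 = 8
h_8 = 4·8 + 2·0 = 10
h_9 = 4·10 + 2·8 = 1
h_10 = 4·1 + 2·10 = 2
h_11 = 4·2 + 2·1 = 10
h_12 = 4·10 + 2·2 = 0
h_13 = 4·0 + 2·10 = 9
h_14 = 4·9 + 2·0 = 3
h_15 = 4·3 + 2·9 = 8
h_16 = 4·8 + 2·3 = 5
h_17 = 4·5 + 2·8 = 3
h_18 = 4·3 + 2·5 = 0
h_19 = 4·0 + 2·3 = 6
h_20 = 4·6 + 2·0 = 2
h_21 = 4·2 + 2·6 = 9
h_22 = 4·9 + 2·2 = 7
h_23 = 4·7 + 2·9 = 2
h_24 = 4·2 + 2·7 = 0
h_25 = 4·0 + 2·2 = 4
h_26 = 4·4 + 2·0 = 5
h_27 = 4·5 + 2·4 = 6
h_28 = 4·6 + 2·5 = 1
h_29 = 4·1 + 2·6 = 5
h_30 = 4·5 + 2·1 = 0
h_31 = 4·0 + 2·5 = 10
h_32 = 4·10 + 2·0 = 7
h_33 = 4·7 + 2·10 = 4
h_34 = 4·4 + 2·7 = 8
h_35 = 4·8 + 2·4 = 7
h_36 = 4·7 + 2·8 = 0
h_37 = 4·0 + 2·7 = 3
h_38 = 4·3 + 2·0 = 1
h_39 = 4·1 + 2·3 = 10
h_40 = 4·10 + 2·1 = 9
h_41 = 4·9 + 2·10 = 1
h_42 = 4·1 + 2·9 = 0
h_43 = 4·0 + 2·1 = 2
h_44 = 4·2 + 2·0 = 8
h_45 = 4·8 + 2·2 = 3
h_46 = 4·3 + 2·8 = 6
h_47 = 4·6 + 2·3 = 8
h_48 = 4·8 + 2·6 = 0
h_49 = 4·0 + 2·8 = 5
h_50 = 4·5 + 2·0 = 9
h_51 = 4·9 + 2·5 = 2
h_52 = 4·2 + 2·9 = 4
h_53 = 4·4 + 2·2 = 9
h_54 = 4·9 + 2·4 = 0
h_55 = 4·0 + 2·9 = 7
h_56 = 4·7 + 2·0 = 6
h_57 = 4·6 + 2·7 = 5
h_58 = 4·5 + 2·6 = 10
h_59 = 4·10 + 2·5 = 6
h_60 = 4·6 + 2·10 = 0
h_61 = 4·0 + 2·6 = 1
(h_60, h_61) = (0, 1) = (h_0, h_1), so the sequence has period 60.
164 ≡ 44 (mod 60), hence h_164 = h_44 = 8.

8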